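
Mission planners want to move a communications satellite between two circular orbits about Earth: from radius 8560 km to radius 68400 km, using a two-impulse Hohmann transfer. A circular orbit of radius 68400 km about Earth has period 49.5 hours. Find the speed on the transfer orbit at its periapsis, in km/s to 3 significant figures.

v = 9.09 km/s

From Kepler's third law T² = 4π²r³/μ at r = 68400 km, T = 49.5 hours = 49.5 × 3600 s = 1.782×10^5 s: μ = 4π²r³/T² = 3.97844×10^5 km³/s².
Semi-major axis of the transfer orbit: a_t = (8560 + 68400)/2 = 38480 km.
The periapsis of the transfer ellipse is at r = 8560 km.
Applying v² = μ(2/r − 1/a_t): v = 9.089 km/s.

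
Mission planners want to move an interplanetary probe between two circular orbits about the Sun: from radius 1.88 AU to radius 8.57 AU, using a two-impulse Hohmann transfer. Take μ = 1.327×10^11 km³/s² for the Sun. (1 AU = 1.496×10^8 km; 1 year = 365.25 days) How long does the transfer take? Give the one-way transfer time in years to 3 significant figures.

In km: r₁ = 1.88 × 1.496×10^8 = 2.81248×10^8 km; r₂ = 8.57 × 1.496×10^8 = 1.282072×10^9 km.
The Hohmann ellipse has a_t = (r₁ + r₂)/2 = 7.8166×10^8 km.
Transfer time t = π√(a_t³/μ) = π√((7.8166×10^8)³ / 1.327×10^11) = 1.885×10^8 s.
Converting: 1.885×10^8 s ÷ 3.15576×10^7 s/year (365.25 × 86400) = 5.97 years.

t = 5.97 years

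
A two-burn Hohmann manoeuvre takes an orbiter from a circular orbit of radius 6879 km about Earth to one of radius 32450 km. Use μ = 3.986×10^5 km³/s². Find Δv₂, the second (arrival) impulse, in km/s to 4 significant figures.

Semi-major axis of the transfer orbit: a_t = (6879 + 32450)/2 = 19664.5 km.
On the circular orbit at r = 32450 km, v_c = √(μ/r) = 3.505 km/s.
Transfer-orbit speed at the same r (vis-viva, a = a_t): v_t = √[μ(2/r − 1/a_t)] = 2.073 km/s.
Δv₂ = |v_t − v_c| = |2.073 − 3.505| = 1.432 km/s.

Δv₂ = 1.432 km/s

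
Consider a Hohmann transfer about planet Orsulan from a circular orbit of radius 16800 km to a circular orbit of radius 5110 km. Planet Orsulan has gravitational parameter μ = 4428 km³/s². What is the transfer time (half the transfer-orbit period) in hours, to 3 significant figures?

t = 15.0 hours

The Hohmann ellipse has a_t = (r₁ + r₂)/2 = 10955 km.
Half the transfer-orbit period gives t = π√(a_t³/μ) = 54130 s.
Converting: 54130 s ÷ 3600 s/hour = 15.0 hours.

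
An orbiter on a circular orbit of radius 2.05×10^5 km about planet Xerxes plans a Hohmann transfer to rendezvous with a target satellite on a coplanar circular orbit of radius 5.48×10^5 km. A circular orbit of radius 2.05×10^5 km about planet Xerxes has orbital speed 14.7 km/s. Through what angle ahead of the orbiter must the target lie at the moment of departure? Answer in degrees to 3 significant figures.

φ = 77.5°

From the circular-orbit relation v² = μ/r at r = 2.05×10^5 km: μ = v²r = (14.7)² × 2.05×10^5 = 4.42984×10^7 km³/s².
Transfer-ellipse semi-major axis a_t = (r₁ + r₂)/2 = (2.050×10^5 + 5.480×10^5)/2 = 3.765×10^5 km.
The half-period of the transfer ellipse is t = π√(a_t³/μ) = 1.090×10^5 s.
Target angular speed ω₂ = √(μ/r₂³) = 1.641×10^-5 rad/s.
Angle swept by the target during transfer: ω₂·t = 1.789 rad = 102.5°.
Arrival is 180° from departure on the ellipse, so φ = 180° − 102.5° = 77.5°.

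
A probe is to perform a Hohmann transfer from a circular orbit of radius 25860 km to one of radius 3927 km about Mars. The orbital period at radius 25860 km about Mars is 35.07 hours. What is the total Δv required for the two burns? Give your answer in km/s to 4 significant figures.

From Kepler's third law T² = 4π²r³/μ at r = 25860 km, T = 35.07 hours = 35.07 × 3600 s = 1.26252×10^5 s: μ = 4π²r³/T² = 42832.0 km³/s².
Transfer-ellipse semi-major axis a_t = (r₁ + r₂)/2 = (25860 + 3927)/2 = 14893.5 km.
Circular speed at r₁: v₁ = √(μ/r₁) = √(42832.0/25860) = 1.28698 km/s.
Transfer-orbit speed at r₁ (v² = μ(2/r − 1/a)): v_a = √[μ(2/r₁ − 1/a_t)] = 0.660849 km/s.
First burn Δv₁ = |v_a − v₁| = 0.6261 km/s.
Circular speed at r₂: v₂ = √(μ/r₂) = 3.303 km/s.
Transfer-orbit speed at r₂: v_p = √[μ(2/r₂ − 1/a_t)] = 4.352 km/s.
Second burn Δv₂ = |v₂ − v_p| = 1.049 km/s.
Δv = Δv₁ + Δv₂ = 0.6261 + 1.049 = 1.675 km/s.

Δv = 1.675 km/s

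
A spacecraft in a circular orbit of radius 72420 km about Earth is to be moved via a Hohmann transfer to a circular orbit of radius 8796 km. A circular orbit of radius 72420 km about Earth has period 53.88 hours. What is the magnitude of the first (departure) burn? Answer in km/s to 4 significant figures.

Δv₁ = 1.254 km/s

From Kepler's third law T² = 4π²r³/μ at r = 72420 km, T = 53.88 hours = 53.88 × 3600 s = 1.93968×10^5 s: μ = 4π²r³/T² = 3.98543×10^5 km³/s².
Transfer-ellipse semi-major axis a_t = (r₁ + r₂)/2 = (72420 + 8796)/2 = 40608 km.
On the circular orbit at r = 72420 km, v_c = √(μ/r) = 2.346 km/s.
Transfer-orbit speed at the same r (vis-viva, a = a_t): v_t = √[μ(2/r − 1/a_t)] = 1.092 km/s.
Δv₁ = |v_t − v_c| = |1.092 − 2.346| = 1.254 km/s.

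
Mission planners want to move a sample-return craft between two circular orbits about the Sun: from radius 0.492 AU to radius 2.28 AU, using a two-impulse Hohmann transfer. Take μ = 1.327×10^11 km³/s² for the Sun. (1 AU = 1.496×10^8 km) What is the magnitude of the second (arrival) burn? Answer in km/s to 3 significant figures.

In km: r₁ = 0.492 × 1.496×10^8 = 7.36032×10^7 km; r₂ = 2.28 × 1.496×10^8 = 3.41088×10^8 km.
Semi-major axis of the transfer orbit: a_t = (7.36032×10^7 + 3.41088×10^8)/2 = 2.073456×10^8 km.
On the circular orbit at r = 3.41088×10^8 km, v_c = √(μ/r) = 19.72433 km/s.
Transfer-orbit speed at the same r (vis-viva, a = a_t): v_t = √[μ(2/r − 1/a_t)] = 11.75177 km/s.
Δv₂ = |v_t − v_c| = |11.75177 − 19.72433| = 7.973 km/s.

Δv₂ = 7.97 km/s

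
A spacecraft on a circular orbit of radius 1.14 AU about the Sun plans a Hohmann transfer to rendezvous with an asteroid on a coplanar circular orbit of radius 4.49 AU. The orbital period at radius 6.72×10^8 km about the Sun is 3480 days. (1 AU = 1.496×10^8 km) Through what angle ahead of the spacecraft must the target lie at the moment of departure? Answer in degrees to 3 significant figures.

From Kepler's third law T² = 4π²r³/μ at r = 6.72×10^8 km, T = 3480 days = 3480 × 86400 s = 3.00672×10^8 s: μ = 4π²r³/T² = 1.32520×10^11 km³/s².
In km: r₁ = 1.14 × 1.496×10^8 = 1.70544×10^8 km; r₂ = 4.49 × 1.496×10^8 = 6.71704×10^8 km.
The Hohmann ellipse has a_t = (r₁ + r₂)/2 = 4.21124×10^8 km.
The half-period of the transfer ellipse is t = π√(a_t³/μ) = 7.45803×10^7 s.
The target's mean motion on its circular orbit is ω₂ = √(μ/r₂³) = 2.09110×10^-8 rad/s.
Angle swept by the target during transfer: ω₂·t = 1.55955 rad = 89.36°.
The spacecraft traverses 180° on the transfer ellipse, so the target must lead by 180° − 89.36° = 90.6°.

φ = 90.6°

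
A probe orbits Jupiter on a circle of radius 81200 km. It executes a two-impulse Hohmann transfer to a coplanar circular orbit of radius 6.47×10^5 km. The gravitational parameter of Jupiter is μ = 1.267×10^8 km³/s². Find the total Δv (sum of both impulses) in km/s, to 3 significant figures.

Δv = 20.5 km/s

Transfer-ellipse semi-major axis a_t = (r₁ + r₂)/2 = (81200 + 6.470×10^5)/2 = 3.641×10^5 km.
Circular speed at r₁: v₁ = √(μ/r₁) = √(1.267×10^8/81200) = 39.5012 km/s.
On the transfer ellipse at r₁, v² = μ(2/r − 1/a) gives v_p = √[μ(2/r₁ − 1/a_t)] = 52.6565 km/s.
First burn Δv₁ = |v_p − v₁| = 13.155 km/s.
At r₂, v₂ = √(μ/r₂) = 13.9938 km/s.
Transfer-orbit speed at r₂: v_a = √[μ(2/r₂ − 1/a_t)] = 6.60851 km/s.
Second burn Δv₂ = |v₂ − v_a| = 7.3853 km/s.
Total Δv = Δv₁ + Δv₂ = 20.54 km/s.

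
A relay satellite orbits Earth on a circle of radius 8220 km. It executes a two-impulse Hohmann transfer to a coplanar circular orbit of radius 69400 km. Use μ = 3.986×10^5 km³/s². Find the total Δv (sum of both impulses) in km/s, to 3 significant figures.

Δv = 3.64 km/s

Transfer-ellipse semi-major axis a_t = (r₁ + r₂)/2 = (8220 + 69400)/2 = 38810 km.
At r₁ the circular-orbit speed is v₁ = √(μ/r₁) = 6.964 km/s.
Transfer-orbit speed at r₁ (vis-viva equation): v_p = √[μ(2/r₁ − 1/a_t)] = 9.312 km/s.
First burn Δv₁ = |v_p − v₁| = 2.348 km/s.
Circular speed at r₂: v₂ = √(μ/r₂) = 2.397 km/s.
Transfer-orbit speed at r₂: v_a = √[μ(2/r₂ − 1/a_t)] = 1.103 km/s.
Second burn Δv₂ = |v₂ − v_a| = 1.294 km/s.
Δv = Δv₁ + Δv₂ = 2.348 + 1.294 = 3.642 km/s.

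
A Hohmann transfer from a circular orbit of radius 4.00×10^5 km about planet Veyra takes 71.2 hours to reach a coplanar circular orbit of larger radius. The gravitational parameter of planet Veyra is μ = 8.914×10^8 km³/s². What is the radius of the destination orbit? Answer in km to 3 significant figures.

Transfer time t = 71.2 hours = 2.5632×10^5 s, and t = π√(a_t³/μ).
So a_t = (μ t²/π²)^(1/3) = (8.914×10^8 × (2.5632×10^5)² / π²)^(1/3) = 1.8104×10^6 km.
Since a_t = (r₁ + r₂)/2, r₂ = 2a_t − r₁ = 2×1.8104×10^6 − 4.000×10^5 = 3.2208×10^6 km.

r₂ = 3.22×10^6 km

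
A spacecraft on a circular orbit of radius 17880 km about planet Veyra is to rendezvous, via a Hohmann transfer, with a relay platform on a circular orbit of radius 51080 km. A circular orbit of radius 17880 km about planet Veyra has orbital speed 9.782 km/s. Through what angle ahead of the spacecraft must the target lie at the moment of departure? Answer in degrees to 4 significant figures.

φ = 80.17°

From the circular-orbit relation v² = μ/r at r = 17880 km: μ = v²r = (9.782)² × 17880 = 1.71089×10^6 km³/s².
Semi-major axis of the transfer orbit: a_t = (17880 + 51080)/2 = 34480 km.
Transfer time t = π√(a_t³/μ) = 15378 s.
The target's mean motion on its circular orbit is ω₂ = √(μ/r₂³) = 1.1330×10^-4 rad/s.
Angle swept by the target during transfer: ω₂·t = 1.7423 rad = 99.83°.
The spacecraft traverses 180° on the transfer ellipse, so the target must lead by 180° − 99.83° = 80.17°.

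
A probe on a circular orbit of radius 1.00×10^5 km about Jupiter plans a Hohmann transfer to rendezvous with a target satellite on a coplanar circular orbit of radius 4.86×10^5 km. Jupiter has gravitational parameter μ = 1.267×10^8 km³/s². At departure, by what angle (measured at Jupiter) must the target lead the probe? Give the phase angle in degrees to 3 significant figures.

φ = 95.7°

Transfer-ellipse semi-major axis a_t = (r₁ + r₂)/2 = (1.000×10^5 + 4.860×10^5)/2 = 2.930×10^5 km.
Transfer time t = π√(a_t³/μ) = 44270 s.
The target's mean motion on its circular orbit is ω₂ = √(μ/r₂³) = 3.322×10^-5 rad/s.
Angle swept by the target during transfer: ω₂·t = 1.4706 rad = 84.26°.
Arrival is 180° from departure on the ellipse, so φ = 180° − 84.26° = 95.7°.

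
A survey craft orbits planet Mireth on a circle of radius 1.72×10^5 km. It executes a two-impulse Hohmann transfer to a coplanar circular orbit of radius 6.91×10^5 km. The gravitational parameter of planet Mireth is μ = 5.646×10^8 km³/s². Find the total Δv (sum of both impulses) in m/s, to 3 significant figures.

Δv = 25700 m/s

The Hohmann ellipse has a_t = (r₁ + r₂)/2 = 4.315×10^5 km.
Circular speed at r₁: v₁ = √(μ/r₁) = √(5.646×10^8/1.720×10^5) = 57.29 km/s.
On the transfer ellipse at r₁, vis-viva gives v_p = √[μ(2/r₁ − 1/a_t)] = 72.50 km/s.
First burn Δv₁ = |v_p − v₁| = 15.21 km/s.
Circular speed at r₂: v₂ = √(μ/r₂) = 28.585 km/s.
Transfer-orbit speed at r₂: v_a = √[μ(2/r₂ − 1/a_t)] = 18.047 km/s.
Second burn Δv₂ = |v₂ − v_a| = 10.54 km/s.
Total Δv = Δv₁ + Δv₂ = 25.75 km/s.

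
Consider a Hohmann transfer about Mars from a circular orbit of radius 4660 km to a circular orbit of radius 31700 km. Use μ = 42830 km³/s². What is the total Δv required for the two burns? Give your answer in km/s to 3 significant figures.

Δv = 1.55 km/s

Semi-major axis of the transfer orbit: a_t = (4660 + 31700)/2 = 18180 km.
At r₁ the circular-orbit speed is v₁ = √(μ/r₁) = 3.0317 km/s.
On the transfer ellipse at r₁, v² = μ(2/r − 1/a) gives v_p = √[μ(2/r₁ − 1/a_t)] = 4.0033 km/s.
First burn Δv₁ = |v_p − v₁| = 0.97160 km/s.
At r₂, v₂ = √(μ/r₂) = 1.16237 km/s.
Transfer-orbit speed at r₂: v_a = √[μ(2/r₂ − 1/a_t)] = 0.588492 km/s.
Second burn Δv₂ = |v₂ − v_a| = 0.57388 km/s.
Δv = Δv₁ + Δv₂ = 0.97160 + 0.57388 = 1.545 km/s.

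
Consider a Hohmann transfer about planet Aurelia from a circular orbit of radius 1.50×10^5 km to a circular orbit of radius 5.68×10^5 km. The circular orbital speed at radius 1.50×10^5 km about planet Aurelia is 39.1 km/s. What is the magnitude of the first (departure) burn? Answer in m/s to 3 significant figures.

From the circular-orbit relation v² = μ/r at r = 1.50×10^5 km: μ = v²r = (39.1)² × 1.50×10^5 = 2.29322×10^8 km³/s².
Transfer-ellipse semi-major axis a_t = (r₁ + r₂)/2 = (1.500×10^5 + 5.680×10^5)/2 = 3.590×10^5 km.
Circular speed at r = 1.500×10^5 km: v_c = √(μ/r) = 39.10 km/s.
Vis-viva on the transfer ellipse at r = 1.500×10^5 km gives v_t = √[μ(2/r − 1/a_t)] = 49.18 km/s.
Δv₁ = |v_t − v_c| = |49.18 − 39.10| = 10.08 km/s.

Δv₁ = 10100 m/s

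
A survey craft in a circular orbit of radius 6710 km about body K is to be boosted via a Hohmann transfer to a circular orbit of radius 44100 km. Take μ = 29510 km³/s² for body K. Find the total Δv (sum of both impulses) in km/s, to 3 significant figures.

Δv = 1.06 km/s

The Hohmann ellipse has a_t = (r₁ + r₂)/2 = 25405 km.
Circular speed at r₁: v₁ = √(μ/r₁) = √(29510/6710) = 2.09712 km/s.
Transfer-orbit speed at r₁ (vis-viva equation): v_p = √[μ(2/r₁ − 1/a_t)] = 2.76301 km/s.
First burn Δv₁ = |v_p − v₁| = 0.66589 km/s.
At r₂, v₂ = √(μ/r₂) = 0.81802 km/s.
Transfer-orbit speed at r₂: v_a = √[μ(2/r₂ − 1/a_t)] = 0.42040 km/s.
Second burn Δv₂ = |v₂ − v_a| = 0.39762 km/s.
Δv = Δv₁ + Δv₂ = 0.66589 + 0.39762 = 1.064 km/s.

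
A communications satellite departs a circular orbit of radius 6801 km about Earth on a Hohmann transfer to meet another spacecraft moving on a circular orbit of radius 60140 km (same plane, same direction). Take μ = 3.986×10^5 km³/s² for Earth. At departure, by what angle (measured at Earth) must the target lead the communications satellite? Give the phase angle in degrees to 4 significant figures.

Transfer-ellipse semi-major axis a_t = (r₁ + r₂)/2 = (6801 + 60140)/2 = 33470.5 km.
Transfer time t = π√(a_t³/μ) = 30470 s.
Target angular speed ω₂ = √(μ/r₂³) = 4.2808×10^-5 rad/s.
Angle swept by the target during transfer: ω₂·t = 1.30436 rad = 74.73°.
Arrival is 180° from departure on the ellipse, so φ = 180° − 74.73° = 105.3°.

φ = 105.3°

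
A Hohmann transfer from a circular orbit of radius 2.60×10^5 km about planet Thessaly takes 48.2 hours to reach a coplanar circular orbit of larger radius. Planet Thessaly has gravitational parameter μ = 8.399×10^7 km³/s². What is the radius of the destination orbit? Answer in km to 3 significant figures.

r₂ = 1.01×10^6 km

Transfer time t = 48.2 hours = 1.7352×10^5 s, and t = π√(a_t³/μ).
So a_t = (μ t²/π²)^(1/3) = (8.399×10^7 × (1.7352×10^5)² / π²)^(1/3) = 6.3515×10^5 km.
Since a_t = (r₁ + r₂)/2, r₂ = 2a_t − r₁ = 2×6.3515×10^5 − 2.600×10^5 = 1.0103×10^6 km.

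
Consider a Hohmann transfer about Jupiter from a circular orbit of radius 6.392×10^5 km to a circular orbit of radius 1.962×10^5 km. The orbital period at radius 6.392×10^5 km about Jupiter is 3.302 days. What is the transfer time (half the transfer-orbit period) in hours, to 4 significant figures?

From Kepler's third law T² = 4π²r³/μ at r = 6.392×10^5 km, T = 3.302 days = 3.302 × 86400 s = 2.852928×10^5 s: μ = 4π²r³/T² = 1.26674×10^8 km³/s².
The Hohmann ellipse has a_t = (r₁ + r₂)/2 = 4.177×10^5 km.
Half the transfer-orbit period gives t = π√(a_t³/μ) = 75350 s.
Converting: 75350 s ÷ 3600 s/hour = 20.93 hours.

t = 20.93 hours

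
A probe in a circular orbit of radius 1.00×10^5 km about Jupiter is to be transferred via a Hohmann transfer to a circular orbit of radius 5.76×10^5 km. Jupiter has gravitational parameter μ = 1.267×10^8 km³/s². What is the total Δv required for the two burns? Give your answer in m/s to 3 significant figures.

The Hohmann ellipse has a_t = (r₁ + r₂)/2 = 3.380×10^5 km.
At r₁ the circular-orbit speed is v₁ = √(μ/r₁) = 35.595 km/s.
Transfer-orbit speed at r₁ (vis-viva): v_p = √[μ(2/r₁ − 1/a_t)] = 46.467 km/s.
First burn Δv₁ = |v_p − v₁| = 10.872 km/s.
Circular speed at r₂: v₂ = √(μ/r₂) = 14.8312 km/s.
Transfer-orbit speed at r₂: v_a = √[μ(2/r₂ − 1/a_t)] = 8.06712 km/s.
Second burn Δv₂ = |v₂ − v_a| = 6.7641 km/s.
Δv = Δv₁ + Δv₂ = 10.872 + 6.7641 = 17.64 km/s.

Δv = 17600 m/s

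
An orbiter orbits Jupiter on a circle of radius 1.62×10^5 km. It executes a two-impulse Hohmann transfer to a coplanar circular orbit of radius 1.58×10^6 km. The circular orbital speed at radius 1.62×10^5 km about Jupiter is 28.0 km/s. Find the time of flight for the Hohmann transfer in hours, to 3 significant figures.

t = 62.9 hours

From the circular-orbit relation v² = μ/r at r = 1.62×10^5 km: μ = v²r = (28.0)² × 1.62×10^5 = 1.27008×10^8 km³/s².
Semi-major axis of the transfer orbit: a_t = (1.620×10^5 + 1.580×10^6)/2 = 8.710×10^5 km.
By Kepler's third law the transfer-orbit period is T = 2π√(a_t³/μ), so t = T/2 = 2.266×10^5 s.
Converting: 2.266×10^5 s ÷ 3600 s/hour = 62.9 hours.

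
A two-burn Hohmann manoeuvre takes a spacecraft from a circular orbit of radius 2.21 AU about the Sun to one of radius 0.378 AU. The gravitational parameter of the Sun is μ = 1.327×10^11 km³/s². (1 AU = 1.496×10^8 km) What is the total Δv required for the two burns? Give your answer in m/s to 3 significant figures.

Δv = 24100 m/s

In km: r₁ = 2.21 × 1.496×10^8 = 3.30616×10^8 km; r₂ = 0.378 × 1.496×10^8 = 5.65488×10^7 km.
The Hohmann ellipse has a_t = (r₁ + r₂)/2 = 1.935824×10^8 km.
Circular speed at r₁: v₁ = √(μ/r₁) = √(1.327×10^11/3.30616×10^8) = 20.034 km/s.
Transfer-orbit speed at r₁ (vis-viva): v_a = √[μ(2/r₁ − 1/a_t)] = 10.828 km/s.
First burn Δv₁ = |v_a − v₁| = 9.206 km/s.
At r₂, v₂ = √(μ/r₂) = 48.44219 km/s.
Transfer-orbit speed at r₂: v_p = √[μ(2/r₂ − 1/a_t)] = 63.30715 km/s.
Second burn Δv₂ = |v₂ − v_p| = 14.86 km/s.
Total Δv = Δv₁ + Δv₂ = 24.07 km/s.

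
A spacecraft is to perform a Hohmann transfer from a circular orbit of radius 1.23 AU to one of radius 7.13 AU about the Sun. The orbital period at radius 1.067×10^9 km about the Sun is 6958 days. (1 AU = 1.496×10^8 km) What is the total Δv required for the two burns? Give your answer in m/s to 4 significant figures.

From Kepler's third law T² = 4π²r³/μ at r = 1.067×10^9 km, T = 6958 days = 6958 × 86400 s = 6.011712×10^8 s: μ = 4π²r³/T² = 1.32696×10^11 km³/s².
In km: r₁ = 1.23 × 1.496×10^8 = 1.84008×10^8 km; r₂ = 7.13 × 1.496×10^8 = 1.066648×10^9 km.
Semi-major axis of the transfer orbit: a_t = (1.84008×10^8 + 1.066648×10^9)/2 = 6.25328×10^8 km.
Circular speed at r₁: v₁ = √(μ/r₁) = √(1.32696×10^11/1.84008×10^8) = 26.854 km/s.
Transfer-orbit speed at r₁ (v² = μ(2/r − 1/a)): v_p = √[μ(2/r₁ − 1/a_t)] = 35.072 km/s.
First burn Δv₁ = |v_p − v₁| = 8.218 km/s.
Circular speed at r₂: v₂ = √(μ/r₂) = 11.1537 km/s.
Transfer-orbit speed at r₂: v_a = √[μ(2/r₂ − 1/a_t)] = 6.05037 km/s.
Second burn Δv₂ = |v₂ − v_a| = 5.103 km/s.
Total Δv = Δv₁ + Δv₂ = 13.32 km/s.

Δv = 13320 m/s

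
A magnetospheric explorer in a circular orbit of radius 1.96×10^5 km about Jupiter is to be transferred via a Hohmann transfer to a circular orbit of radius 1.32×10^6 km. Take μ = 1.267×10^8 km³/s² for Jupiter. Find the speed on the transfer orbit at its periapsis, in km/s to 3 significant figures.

Semi-major axis of the transfer orbit: a_t = (1.960×10^5 + 1.320×10^6)/2 = 7.580×10^5 km.
At periapsis, r = 1.960×10^5 km.
Applying v² = μ(2/r − 1/a_t): v = 33.55 km/s.

v = 33.6 km/s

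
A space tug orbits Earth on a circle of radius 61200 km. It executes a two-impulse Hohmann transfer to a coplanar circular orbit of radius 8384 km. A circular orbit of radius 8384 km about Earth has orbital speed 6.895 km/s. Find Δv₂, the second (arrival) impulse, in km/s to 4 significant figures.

From the circular-orbit relation v² = μ/r at r = 8384 km: μ = v²r = (6.895)² × 8384 = 3.98584×10^5 km³/s².
Semi-major axis of the transfer orbit: a_t = (61200 + 8384)/2 = 34792 km.
On the circular orbit at r = 8384 km, v_c = √(μ/r) = 6.895 km/s.
Transfer-orbit speed at the same r (vis-viva, a = a_t): v_t = √[μ(2/r − 1/a_t)] = 9.145 km/s.
Δv₂ = |v_t − v_c| = |9.145 − 6.895| = 2.250 km/s.

Δv₂ = 2.250 km/s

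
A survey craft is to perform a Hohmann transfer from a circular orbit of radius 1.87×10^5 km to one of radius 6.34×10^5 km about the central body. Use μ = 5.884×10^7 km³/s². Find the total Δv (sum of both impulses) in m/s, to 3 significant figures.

Δv = 7440 m/s

The Hohmann ellipse has a_t = (r₁ + r₂)/2 = 4.105×10^5 km.
Circular speed at r₁: v₁ = √(μ/r₁) = √(5.884×10^7/1.870×10^5) = 17.7384 km/s.
Transfer-orbit speed at r₁ (vis-viva equation): v_p = √[μ(2/r₁ − 1/a_t)] = 22.0447 km/s.
First burn Δv₁ = |v_p − v₁| = 4.306 km/s.
At r₂, v₂ = √(μ/r₂) = 9.634 km/s.
Transfer-orbit speed at r₂: v_a = √[μ(2/r₂ − 1/a_t)] = 6.502 km/s.
Second burn Δv₂ = |v₂ − v_a| = 3.132 km/s.
Total Δv = Δv₁ + Δv₂ = 7.438 km/s.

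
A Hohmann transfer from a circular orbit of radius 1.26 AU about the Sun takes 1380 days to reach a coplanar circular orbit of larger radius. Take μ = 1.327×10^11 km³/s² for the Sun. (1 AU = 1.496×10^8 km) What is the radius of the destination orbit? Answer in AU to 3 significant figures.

In km: r₁ = 1.26 × 1.496×10^8 = 1.88496×10^8 km.
Transfer time t = 1380 days = 1.19232×10^8 s, and t = π√(a_t³/μ).
So a_t = (μ t²/π²)^(1/3) = (1.327×10^11 × (1.19232×10^8)² / π²)^(1/3) = 5.7604×10^8 km.
Since a_t = (r₁ + r₂)/2, r₂ = 2a_t − r₁ = 2×5.7604×10^8 − 1.88496×10^8 = 9.63584×10^8 km.
In AU: r₂ = 9.63584×10^8 / 1.496×10^8 = 6.44 AU.

r₂ = 6.44 AU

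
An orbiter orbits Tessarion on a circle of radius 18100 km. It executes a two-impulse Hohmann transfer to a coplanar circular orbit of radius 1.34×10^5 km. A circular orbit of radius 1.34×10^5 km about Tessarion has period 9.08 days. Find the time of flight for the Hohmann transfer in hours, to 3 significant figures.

t = 46.6 hours

From Kepler's third law T² = 4π²r³/μ at r = 1.34×10^5 km, T = 9.08 days = 9.08 × 86400 s = 7.84512×10^5 s: μ = 4π²r³/T² = 1.54339×10^5 km³/s².
Semi-major axis of the transfer orbit: a_t = (18100 + 1.340×10^5)/2 = 76050 km.
Transfer time t = π√(a_t³/μ) = π√((76050)³ / 1.54339×10^5) = 1.677×10^5 s.
Converting: 1.677×10^5 s ÷ 3600 s/hour = 46.6 hours.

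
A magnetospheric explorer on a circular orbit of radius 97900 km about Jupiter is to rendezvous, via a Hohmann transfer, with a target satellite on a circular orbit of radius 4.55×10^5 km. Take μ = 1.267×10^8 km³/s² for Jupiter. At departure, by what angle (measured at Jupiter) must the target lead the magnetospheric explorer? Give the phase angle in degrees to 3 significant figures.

φ = 94.8°

The Hohmann ellipse has a_t = (r₁ + r₂)/2 = 2.7645×10^5 km.
The half-period of the transfer ellipse is t = π√(a_t³/μ) = 40568.27 s.
The target's mean motion on its circular orbit is ω₂ = √(μ/r₂³) = 3.667509×10^-5 rad/s.
Angle swept by the target during transfer: ω₂·t = 1.48784 rad = 85.247°.
The magnetospheric explorer traverses 180° on the transfer ellipse, so the target must lead by 180° − 85.247° = 94.8°.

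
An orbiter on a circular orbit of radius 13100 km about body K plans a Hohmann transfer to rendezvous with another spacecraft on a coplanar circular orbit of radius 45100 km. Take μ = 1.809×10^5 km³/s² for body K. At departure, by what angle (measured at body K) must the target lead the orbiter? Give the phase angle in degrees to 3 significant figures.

Semi-major axis of the transfer orbit: a_t = (13100 + 45100)/2 = 29100 km.
The half-period of the transfer ellipse is t = π√(a_t³/μ) = 36667 s.
The target's mean motion on its circular orbit is ω₂ = √(μ/r₂³) = 4.4407×10^-5 rad/s.
Angle swept by the target during transfer: ω₂·t = 1.6283 rad = 93.29°.
Arrival is 180° from departure on the ellipse, so φ = 180° − 93.29° = 86.7°.

φ = 86.7°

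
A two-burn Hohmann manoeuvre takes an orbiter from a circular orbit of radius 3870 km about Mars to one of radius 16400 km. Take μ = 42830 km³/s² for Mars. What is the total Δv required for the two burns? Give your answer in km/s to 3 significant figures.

Semi-major axis of the transfer orbit: a_t = (3870 + 16400)/2 = 10135 km.
Circular speed at r₁: v₁ = √(μ/r₁) = √(42830/3870) = 3.3267 km/s.
On the transfer ellipse at r₁, v² = μ(2/r − 1/a) gives v_p = √[μ(2/r₁ − 1/a_t)] = 4.2318 km/s.
First burn Δv₁ = |v_p − v₁| = 0.90510 km/s.
At r₂, v₂ = √(μ/r₂) = 1.61604 km/s.
Transfer-orbit speed at r₂: v_a = √[μ(2/r₂ − 1/a_t)] = 0.998610 km/s.
Second burn Δv₂ = |v₂ − v_a| = 0.61743 km/s.
Δv = Δv₁ + Δv₂ = 0.90510 + 0.61743 = 1.523 km/s.

Δv = 1.52 km/s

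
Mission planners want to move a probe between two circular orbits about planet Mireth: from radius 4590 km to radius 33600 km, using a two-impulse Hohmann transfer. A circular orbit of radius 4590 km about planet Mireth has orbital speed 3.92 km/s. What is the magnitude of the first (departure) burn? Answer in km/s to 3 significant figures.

From the circular-orbit relation v² = μ/r at r = 4590 km: μ = v²r = (3.92)² × 4590 = 70531.8 km³/s².
Semi-major axis of the transfer orbit: a_t = (4590 + 33600)/2 = 19095 km.
On the circular orbit at r = 4590 km, v_c = √(μ/r) = 3.920 km/s.
Vis-viva on the transfer ellipse at r = 4590 km gives v_t = √[μ(2/r − 1/a_t)] = 5.200 km/s.
Δv₁ = |v_t − v_c| = |5.200 − 3.920| = 1.280 km/s.

Δv₁ = 1.28 km/s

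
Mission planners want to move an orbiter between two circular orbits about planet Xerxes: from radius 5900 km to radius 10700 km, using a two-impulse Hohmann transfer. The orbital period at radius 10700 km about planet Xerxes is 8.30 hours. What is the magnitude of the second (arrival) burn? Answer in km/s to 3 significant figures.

From Kepler's third law T² = 4π²r³/μ at r = 10700 km, T = 8.30 hours = 8.30 × 3600 s = 29880 s: μ = 4π²r³/T² = 54168.9 km³/s².
Semi-major axis of the transfer orbit: a_t = (5900 + 10700)/2 = 8300 km.
Circular speed at r = 10700 km: v_c = √(μ/r) = 2.250 km/s.
Transfer-orbit speed at the same r (vis-viva, a = a_t): v_t = √[μ(2/r − 1/a_t)] = 1.897 km/s.
Δv₂ = |v_t − v_c| = |1.897 − 2.250| = 0.3530 km/s.

Δv₂ = 0.353 km/s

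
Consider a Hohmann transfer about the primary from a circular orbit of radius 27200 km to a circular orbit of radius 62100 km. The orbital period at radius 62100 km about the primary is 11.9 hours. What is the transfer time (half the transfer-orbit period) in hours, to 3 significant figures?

t = 3.63 hours

From Kepler's third law T² = 4π²r³/μ at r = 62100 km, T = 11.9 hours = 11.9 × 3600 s = 42840 s: μ = 4π²r³/T² = 5.15152×10^6 km³/s².
Transfer-ellipse semi-major axis a_t = (r₁ + r₂)/2 = (27200 + 62100)/2 = 44650 km.
By Kepler's third law the transfer-orbit period is T = 2π√(a_t³/μ), so t = T/2 = 13060 s.
Converting: 13060 s ÷ 3600 s/hour = 3.63 hours.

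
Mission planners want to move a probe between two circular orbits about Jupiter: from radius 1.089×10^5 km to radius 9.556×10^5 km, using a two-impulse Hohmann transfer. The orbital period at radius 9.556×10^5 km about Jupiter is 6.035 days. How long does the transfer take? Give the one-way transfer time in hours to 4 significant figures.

From Kepler's third law T² = 4π²r³/μ at r = 9.556×10^5 km, T = 6.035 days = 6.035 × 86400 s = 5.21424×10^5 s: μ = 4π²r³/T² = 1.26709×10^8 km³/s².
The Hohmann ellipse has a_t = (r₁ + r₂)/2 = 5.3225×10^5 km.
By Kepler's third law the transfer-orbit period is T = 2π√(a_t³/μ), so t = T/2 = 1.0837×10^5 s.
Converting: 1.0837×10^5 s ÷ 3600 s/hour = 30.10 hours.

t = 30.10 hours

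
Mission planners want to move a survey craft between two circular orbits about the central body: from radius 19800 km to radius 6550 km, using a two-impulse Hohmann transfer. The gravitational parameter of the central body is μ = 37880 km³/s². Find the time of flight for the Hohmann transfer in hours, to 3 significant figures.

t = 6.78 hours

The Hohmann ellipse has a_t = (r₁ + r₂)/2 = 13175 km.
Transfer time t = π√(a_t³/μ) = π√((13175)³ / 37880) = 24410 s.
Converting: 24410 s ÷ 3600 s/hour = 6.78 hours.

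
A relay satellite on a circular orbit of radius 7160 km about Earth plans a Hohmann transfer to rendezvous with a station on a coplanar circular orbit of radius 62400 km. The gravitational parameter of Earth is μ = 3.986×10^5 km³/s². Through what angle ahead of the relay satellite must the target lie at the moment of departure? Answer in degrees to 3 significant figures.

φ = 105°

The Hohmann ellipse has a_t = (r₁ + r₂)/2 = 34780 km.
The half-period of the transfer ellipse is t = π√(a_t³/μ) = 32280 s.
Target angular speed ω₂ = √(μ/r₂³) = 4.050×10^-5 rad/s.
Angle swept by the target during transfer: ω₂·t = 1.3073 rad = 74.90°.
The relay satellite traverses 180° on the transfer ellipse, so the target must lead by 180° − 74.90° = 105°.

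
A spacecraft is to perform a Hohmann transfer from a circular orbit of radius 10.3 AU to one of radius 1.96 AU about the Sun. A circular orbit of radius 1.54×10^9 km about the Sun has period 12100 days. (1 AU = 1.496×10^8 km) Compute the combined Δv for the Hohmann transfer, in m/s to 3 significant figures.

Δv = 10300 m/s

From Kepler's third law T² = 4π²r³/μ at r = 1.54×10^9 km, T = 12100 days = 12100 × 86400 s = 1.04544×10^9 s: μ = 4π²r³/T² = 1.31924×10^11 km³/s².
In km: r₁ = 10.3 × 1.496×10^8 = 1.54088×10^9 km; r₂ = 1.96 × 1.496×10^8 = 2.93216×10^8 km.
Transfer-ellipse semi-major axis a_t = (r₁ + r₂)/2 = (1.54088×10^9 + 2.93216×10^8)/2 = 9.17048×10^8 km.
Circular speed at r₁: v₁ = √(μ/r₁) = √(1.31924×10^11/1.54088×10^9) = 9.2529 km/s.
Transfer-orbit speed at r₁ (vis-viva equation): v_a = √[μ(2/r₁ − 1/a_t)] = 5.2321 km/s.
First burn Δv₁ = |v_a − v₁| = 4.0208 km/s.
At r₂, v₂ = √(μ/r₂) = 21.21134 km/s.
Transfer-orbit speed at r₂: v_p = √[μ(2/r₂ − 1/a_t)] = 27.49517 km/s.
Second burn Δv₂ = |v₂ − v_p| = 6.2838 km/s.
Total Δv = Δv₁ + Δv₂ = 10.30 km/s.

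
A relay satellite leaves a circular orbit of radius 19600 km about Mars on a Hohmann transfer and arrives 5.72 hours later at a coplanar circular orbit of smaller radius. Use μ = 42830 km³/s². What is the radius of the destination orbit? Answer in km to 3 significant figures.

r₂ = 4910 km

Transfer time t = 5.72 hours = 20592 s, and t = π√(a_t³/μ).
So a_t = (μ t²/π²)^(1/3) = (42830 × (20592)² / π²)^(1/3) = 12254 km.
Since a_t = (r₁ + r₂)/2, r₂ = 2a_t − r₁ = 2×12254 − 19600 = 4908 km.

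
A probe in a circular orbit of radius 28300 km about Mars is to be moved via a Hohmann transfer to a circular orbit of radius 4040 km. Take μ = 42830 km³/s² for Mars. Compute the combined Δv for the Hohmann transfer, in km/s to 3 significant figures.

Δv = 1.67 km/s

The Hohmann ellipse has a_t = (r₁ + r₂)/2 = 16170 km.
Circular speed at r₁: v₁ = √(μ/r₁) = √(42830/28300) = 1.230214 km/s.
Transfer-orbit speed at r₁ (vis-viva equation): v_a = √[μ(2/r₁ − 1/a_t)] = 0.6149170 km/s.
First burn Δv₁ = |v_a − v₁| = 0.61530 km/s.
Circular speed at r₂: v₂ = √(μ/r₂) = 3.2560 km/s.
Transfer-orbit speed at r₂: v_p = √[μ(2/r₂ − 1/a_t)] = 4.3075 km/s.
Second burn Δv₂ = |v₂ − v_p| = 1.0515 km/s.
Δv = Δv₁ + Δv₂ = 0.61530 + 1.0515 = 1.667 km/s.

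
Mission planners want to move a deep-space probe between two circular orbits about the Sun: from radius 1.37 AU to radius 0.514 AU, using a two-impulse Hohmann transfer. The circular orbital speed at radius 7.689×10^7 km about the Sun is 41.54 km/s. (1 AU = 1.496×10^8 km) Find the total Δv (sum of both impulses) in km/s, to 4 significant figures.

Δv = 15.20 km/s

From the circular-orbit relation v² = μ/r at r = 7.689×10^7 km: μ = v²r = (41.54)² × 7.689×10^7 = 1.32679×10^11 km³/s².
In km: r₁ = 1.37 × 1.496×10^8 = 2.04952×10^8 km; r₂ = 0.514 × 1.496×10^8 = 7.68944×10^7 km.
Transfer-ellipse semi-major axis a_t = (r₁ + r₂)/2 = (2.04952×10^8 + 7.68944×10^7)/2 = 1.409232×10^8 km.
At r₁ the circular-orbit speed is v₁ = √(μ/r₁) = 25.4434 km/s.
Transfer-orbit speed at r₁ (v² = μ(2/r − 1/a)): v_a = √[μ(2/r₁ − 1/a_t)] = 18.7945 km/s.
First burn Δv₁ = |v_a − v₁| = 6.6489 km/s.
Circular speed at r₂: v₂ = √(μ/r₂) = 41.5388 km/s.
Transfer-orbit speed at r₂: v_p = √[μ(2/r₂ − 1/a_t)] = 50.0944 km/s.
Second burn Δv₂ = |v₂ − v_p| = 8.5556 km/s.
Δv = Δv₁ + Δv₂ = 6.6489 + 8.5556 = 15.20 km/s.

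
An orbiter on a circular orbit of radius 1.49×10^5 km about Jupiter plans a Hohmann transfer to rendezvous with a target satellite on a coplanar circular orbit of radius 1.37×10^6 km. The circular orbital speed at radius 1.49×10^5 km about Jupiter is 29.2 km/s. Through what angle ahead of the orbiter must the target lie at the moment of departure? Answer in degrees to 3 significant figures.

φ = 106°

From the circular-orbit relation v² = μ/r at r = 1.49×10^5 km: μ = v²r = (29.2)² × 1.49×10^5 = 1.27043×10^8 km³/s².
Transfer-ellipse semi-major axis a_t = (r₁ + r₂)/2 = (1.490×10^5 + 1.370×10^6)/2 = 7.595×10^5 km.
The half-period of the transfer ellipse is t = π√(a_t³/μ) = 1.8449×10^5 s.
Target angular speed ω₂ = √(μ/r₂³) = 7.0290×10^-6 rad/s.
Angle swept by the target during transfer: ω₂·t = 1.2968 rad = 74.30°.
The orbiter traverses 180° on the transfer ellipse, so the target must lead by 180° − 74.30° = 106°.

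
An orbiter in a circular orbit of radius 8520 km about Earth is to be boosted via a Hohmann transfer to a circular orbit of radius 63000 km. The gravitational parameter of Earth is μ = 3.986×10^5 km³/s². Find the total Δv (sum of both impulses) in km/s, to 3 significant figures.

Δv = 3.53 km/s

Transfer-ellipse semi-major axis a_t = (r₁ + r₂)/2 = (8520 + 63000)/2 = 35760 km.
At r₁ the circular-orbit speed is v₁ = √(μ/r₁) = 6.8399 km/s.
On the transfer ellipse at r₁, vis-viva gives v_p = √[μ(2/r₁ − 1/a_t)] = 9.0786 km/s.
First burn Δv₁ = |v_p − v₁| = 2.2387 km/s.
Circular speed at r₂: v₂ = √(μ/r₂) = 2.51535 km/s.
Transfer-orbit speed at r₂: v_a = √[μ(2/r₂ − 1/a_t)] = 1.22778 km/s.
Second burn Δv₂ = |v₂ − v_a| = 1.2876 km/s.
Total Δv = Δv₁ + Δv₂ = 3.526 km/s.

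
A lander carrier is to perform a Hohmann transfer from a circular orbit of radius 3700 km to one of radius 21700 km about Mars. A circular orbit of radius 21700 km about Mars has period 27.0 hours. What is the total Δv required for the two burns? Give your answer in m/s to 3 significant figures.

From Kepler's third law T² = 4π²r³/μ at r = 21700 km, T = 27.0 hours = 27.0 × 3600 s = 97200 s: μ = 4π²r³/T² = 42697.9 km³/s².
The Hohmann ellipse has a_t = (r₁ + r₂)/2 = 12700 km.
Circular speed at r₁: v₁ = √(μ/r₁) = √(42697.9/3700) = 3.397 km/s.
On the transfer ellipse at r₁, vis-viva equation gives v_p = √[μ(2/r₁ − 1/a_t)] = 4.440 km/s.
First burn Δv₁ = |v_p − v₁| = 1.043 km/s.
At r₂, v₂ = √(μ/r₂) = 1.4027 km/s.
Transfer-orbit speed at r₂: v_a = √[μ(2/r₂ − 1/a_t)] = 0.75713 km/s.
Second burn Δv₂ = |v₂ − v_a| = 0.6456 km/s.
Δv = Δv₁ + Δv₂ = 1.043 + 0.6456 = 1.689 km/s.

Δv = 1690 m/s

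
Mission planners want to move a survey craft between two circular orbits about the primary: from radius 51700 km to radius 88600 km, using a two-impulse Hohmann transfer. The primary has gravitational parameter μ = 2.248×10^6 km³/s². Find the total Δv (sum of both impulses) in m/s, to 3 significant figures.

Δv = 1530 m/s

Semi-major axis of the transfer orbit: a_t = (51700 + 88600)/2 = 70150 km.
At r₁ the circular-orbit speed is v₁ = √(μ/r₁) = 6.59406 km/s.
Transfer-orbit speed at r₁ (vis-viva equation): v_p = √[μ(2/r₁ − 1/a_t)] = 7.41064 km/s.
First burn Δv₁ = |v_p − v₁| = 0.8166 km/s.
At r₂, v₂ = √(μ/r₂) = 5.0371 km/s.
Transfer-orbit speed at r₂: v_a = √[μ(2/r₂ − 1/a_t)] = 4.3243 km/s.
Second burn Δv₂ = |v₂ − v_a| = 0.7128 km/s.
Total Δv = Δv₁ + Δv₂ = 1.529 km/s.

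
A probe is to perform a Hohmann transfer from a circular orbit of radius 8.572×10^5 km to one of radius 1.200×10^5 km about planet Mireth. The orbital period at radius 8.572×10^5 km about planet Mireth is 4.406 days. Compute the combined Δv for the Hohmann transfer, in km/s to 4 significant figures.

Δv = 19.41 km/s

From Kepler's third law T² = 4π²r³/μ at r = 8.572×10^5 km, T = 4.406 days = 4.406 × 86400 s = 3.806784×10^5 s: μ = 4π²r³/T² = 1.71589×10^8 km³/s².
Transfer-ellipse semi-major axis a_t = (r₁ + r₂)/2 = (8.572×10^5 + 1.200×10^5)/2 = 4.886×10^5 km.
Circular speed at r₁: v₁ = √(μ/r₁) = √(1.71589×10^8/8.572×10^5) = 14.1483 km/s.
Transfer-orbit speed at r₁ (vis-viva equation): v_a = √[μ(2/r₁ − 1/a_t)] = 7.01161 km/s.
First burn Δv₁ = |v_a − v₁| = 7.137 km/s.
Circular speed at r₂: v₂ = √(μ/r₂) = 37.814 km/s.
Transfer-orbit speed at r₂: v_p = √[μ(2/r₂ − 1/a_t)] = 50.086 km/s.
Second burn Δv₂ = |v₂ − v_p| = 12.27 km/s.
Total Δv = Δv₁ + Δv₂ = 19.41 km/s.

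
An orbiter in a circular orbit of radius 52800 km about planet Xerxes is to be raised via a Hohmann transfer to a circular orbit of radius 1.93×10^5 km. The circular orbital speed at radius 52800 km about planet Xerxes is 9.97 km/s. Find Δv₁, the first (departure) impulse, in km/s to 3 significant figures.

From the circular-orbit relation v² = μ/r at r = 52800 km: μ = v²r = (9.97)² × 52800 = 5.24837×10^6 km³/s².
The Hohmann ellipse has a_t = (r₁ + r₂)/2 = 1.229×10^5 km.
Circular speed at r = 52800 km: v_c = √(μ/r) = 9.9700 km/s.
Transfer-orbit speed at the same r (vis-viva, a = a_t): v_t = √[μ(2/r − 1/a_t)] = 12.494 km/s.
Δv₁ = |v_t − v_c| = |12.494 − 9.9700| = 2.524 km/s.

Δv₁ = 2.52 km/s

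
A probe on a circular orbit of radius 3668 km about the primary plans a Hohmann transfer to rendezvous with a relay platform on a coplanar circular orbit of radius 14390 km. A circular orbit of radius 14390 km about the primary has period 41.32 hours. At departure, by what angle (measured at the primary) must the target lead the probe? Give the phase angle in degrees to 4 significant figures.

φ = 90.54°

From Kepler's third law T² = 4π²r³/μ at r = 14390 km, T = 41.32 hours = 41.32 × 3600 s = 1.48752×10^5 s: μ = 4π²r³/T² = 5316.39 km³/s².
The Hohmann ellipse has a_t = (r₁ + r₂)/2 = 9029 km.
Transfer time t = π√(a_t³/μ) = 36966 s.
Target angular speed ω₂ = √(μ/r₂³) = 4.2239×10^-5 rad/s.
Angle swept by the target during transfer: ω₂·t = 1.5614 rad = 89.46°.
The probe traverses 180° on the transfer ellipse, so the target must lead by 180° − 89.46° = 90.54°.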